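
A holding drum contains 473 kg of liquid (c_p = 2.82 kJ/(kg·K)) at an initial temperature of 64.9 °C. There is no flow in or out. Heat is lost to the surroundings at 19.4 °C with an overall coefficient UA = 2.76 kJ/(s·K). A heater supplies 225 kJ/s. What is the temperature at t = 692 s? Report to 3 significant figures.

Lumped-capacitance energy balance: M c_p dT/dt = UA(T_amb − T) + Q̇.
dT/dt = (T_ss − T)/τ with T_ss = T_amb + Q̇/UA = 19.4 + 225/2.76 = 100.92 °C, τ = M c_p/UA = 473·2.82/2.76 = 483.28 s.
Integrating: T(t) = T_ss + (T₀ − T_ss) e^(−t/τ).
T(692) = 100.92 + (-36.022)·0.23886 = 92.318 °C.

92.3 °C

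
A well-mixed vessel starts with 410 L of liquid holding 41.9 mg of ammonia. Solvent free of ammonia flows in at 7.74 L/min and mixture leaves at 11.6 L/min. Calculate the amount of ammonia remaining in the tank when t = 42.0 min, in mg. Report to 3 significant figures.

Total volume: dV/dt = Q_in − Q_out = -3.8600 L/min, so V(t) = 410 − 3.8600 t and V(42.0) = 247.88 L.
Solute balance: dm/dt = 0 − Q_out C = −Q_out m/V(t).
dm/m = −Q_out dt/(V₀ − 3.8600 t); integrating gives ln(m/m₀) = −(Q_out/(Q_in−Q_out)) ln(V/V₀).
m = m₀ (V₀/V)^(Q_out/(Q_in−Q_out)) = 41.9 × (410/247.88)^(-3.0052) = 9.2354 mg.

9.24 mg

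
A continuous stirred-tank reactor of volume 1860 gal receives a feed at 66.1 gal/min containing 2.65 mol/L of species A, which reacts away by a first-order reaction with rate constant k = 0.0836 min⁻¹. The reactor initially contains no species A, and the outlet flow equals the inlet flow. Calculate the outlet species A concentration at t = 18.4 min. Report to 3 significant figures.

0.702 mol/L

Species balance: V dC/dt = Q C_in − Q C − k V C.
This is linear with rate a = Q/V + k = 0.11914 min⁻¹.
C_ss = Q C_in/(Q + kV) = 0.79047 mol/L; C(t) = C_ss + (C₀ − C_ss) e^(−a t).
C(18.4) = 0.79047 + (-0.79047)·e^(−0.11914·18.4) = 0.79047 + (-0.79047)·0.11168 = 0.70219 mol/L.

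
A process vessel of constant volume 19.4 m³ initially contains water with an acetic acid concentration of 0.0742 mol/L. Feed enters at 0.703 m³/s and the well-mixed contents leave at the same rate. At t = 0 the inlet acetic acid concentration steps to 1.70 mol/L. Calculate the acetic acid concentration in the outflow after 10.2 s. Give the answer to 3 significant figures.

Species balance on the tank: V dC/dt = Q(C_in − C).
So dC/dt = (C_in − C)/τ with τ = V/Q = 19.4/0.703 = 27.596 s.
Integrating: C(t) = C_in + (C₀ − C_in) e^(−t/τ).
C(10.2) = 1.70 + (0.0742 − 1.70)·e^(−10.2/27.596) = 1.70 + (-1.6258)·0.69100 = 0.57658 mol/L.

0.577 mol/L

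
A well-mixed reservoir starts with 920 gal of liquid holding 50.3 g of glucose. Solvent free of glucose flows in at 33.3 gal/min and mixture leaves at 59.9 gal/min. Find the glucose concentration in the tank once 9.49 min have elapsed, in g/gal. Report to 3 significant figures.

0.0366 g/gal

Total volume: dV/dt = Q_in − Q_out = -26.600 gal/min, so V(t) = 920 − 26.600 t and V(9.49) = 667.57 gal.
No glucose enters, so dm/dt = −Q_out · (m/V).
dm/m = −Q_out dt/(V₀ − 26.600 t); integrating gives ln(m/m₀) = −(Q_out/(Q_in−Q_out)) ln(V/V₀).
m = m₀ (V₀/V)^(Q_out/(Q_in−Q_out)) = 50.3 × (920/667.57)^(-2.2519) = 24.428 g.
C = m/V = 24.428/667.57 = 0.036593 g/gal.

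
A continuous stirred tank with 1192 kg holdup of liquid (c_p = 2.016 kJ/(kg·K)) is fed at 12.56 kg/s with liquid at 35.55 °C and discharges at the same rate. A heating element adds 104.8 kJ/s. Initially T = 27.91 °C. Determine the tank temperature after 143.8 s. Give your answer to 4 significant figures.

M c_p dT/dt = ṁ c_p (T_in − T) + Q̇.
Rearrange: dT/dt = (T_ss − T)/τ with τ = M/ṁ = 94.9045 s and T_ss = T_in + Q̇/(ṁ c_p) = 39.6889 °C.
This is linear first-order; T(t) = T_ss + (T₀ − T_ss) e^(−t/τ).
T(143.8) = 39.6889 + (-11.7789)·e^(−143.8/94.9045) = 39.6889 + (-11.7789)·0.219762 = 37.1003 °C.

37.10 °C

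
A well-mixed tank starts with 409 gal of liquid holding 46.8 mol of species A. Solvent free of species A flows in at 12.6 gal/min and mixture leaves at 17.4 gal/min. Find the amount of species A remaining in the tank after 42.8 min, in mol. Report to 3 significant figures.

3.73 mol

Let m(t) be the amount of species A. Volume: V(t) = V₀ + (Q_in − Q_out) t = 409 − 4.8000 t; V(42.8) = 203.56 gal.
No species A enters, so dm/dt = −Q_out · (m/V).
dm/m = −Q_out dt/(V₀ − 4.8000 t); integrating gives ln(m/m₀) = −(Q_out/(Q_in−Q_out)) ln(V/V₀).
m = m₀ (V₀/V)^(Q_out/(Q_in−Q_out)) = 46.8 × (409/203.56)^(-3.6250) = 3.7304 mol.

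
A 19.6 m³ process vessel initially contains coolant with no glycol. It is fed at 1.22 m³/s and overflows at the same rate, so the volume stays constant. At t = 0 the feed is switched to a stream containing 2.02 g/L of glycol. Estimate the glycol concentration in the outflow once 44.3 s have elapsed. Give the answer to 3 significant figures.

Accumulation = in − out for the solute gives V dC/dt = Q(C_in − C).
Rewrite as dC/dt + C/τ = C_in/τ, τ = V/Q = 16.066 s.
C approaches C_in exponentially: C(t) = C_in + (C₀ − C_in) e^(−t/τ).
C(44.3) = 2.02 + (0 − 2.02)·e^(−44.3/16.066) = 2.02 + (-2.0200)·0.063453 = 1.8918 g/L.

1.89 g/L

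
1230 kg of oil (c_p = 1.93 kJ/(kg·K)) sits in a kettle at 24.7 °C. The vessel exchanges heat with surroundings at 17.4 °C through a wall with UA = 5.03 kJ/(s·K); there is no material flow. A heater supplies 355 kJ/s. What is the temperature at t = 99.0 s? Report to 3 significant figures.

Lumped-capacitance energy balance: M c_p dT/dt = UA(T_amb − T) + Q̇.
dT/dt = (T_ss − T)/τ with T_ss = T_amb + Q̇/UA = 17.4 + 355/5.03 = 87.977 °C, τ = M c_p/UA = 1230·1.93/5.03 = 471.95 s.
This is linear first-order; T(t) = T_ss + (T₀ − T_ss) e^(−t/τ).
T(99.0) = 87.977 + (-63.277)·0.81077 = 36.674 °C.

36.7 °C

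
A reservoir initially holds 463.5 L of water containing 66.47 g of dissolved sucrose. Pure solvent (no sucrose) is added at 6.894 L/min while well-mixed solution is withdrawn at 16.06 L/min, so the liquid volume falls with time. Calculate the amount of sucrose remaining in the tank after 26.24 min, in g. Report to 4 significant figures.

Total volume: dV/dt = Q_in − Q_out = -9.16600 L/min, so V(t) = 463.5 − 9.16600 t and V(26.24) = 222.984 L.
Species balance (pure solvent in): dm/dt = −Q_out · m/V(t).
dm/m = −Q_out dt/(V₀ − 9.16600 t); integrating gives ln(m/m₀) = −(Q_out/(Q_in−Q_out)) ln(V/V₀).
m = m₀ (V₀/V)^(Q_out/(Q_in−Q_out)) = 66.47 × (463.5/222.984)^(-1.75213) = 18.4434 g.

18.44 g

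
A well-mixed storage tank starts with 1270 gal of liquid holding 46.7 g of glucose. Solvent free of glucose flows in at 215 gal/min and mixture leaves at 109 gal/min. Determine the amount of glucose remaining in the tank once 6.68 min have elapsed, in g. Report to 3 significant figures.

29.6 g

Total volume: dV/dt = Q_in − Q_out = 106.00 gal/min, so V(t) = 1270 + 106.00 t and V(6.68) = 1978.1 gal.
Solute balance: dm/dt = 0 − Q_out C = −Q_out m/V(t).
Separate: dm/m = −Q_out dt/V(t) ⇒ ln(m/m₀) = −(Q_out/(Q_in−Q_out)) ln(V/V₀).
m = m₀ (V₀/V)^(Q_out/(Q_in−Q_out)) = 46.7 × (1270/1978.1)^(1.0283) = 29.609 g.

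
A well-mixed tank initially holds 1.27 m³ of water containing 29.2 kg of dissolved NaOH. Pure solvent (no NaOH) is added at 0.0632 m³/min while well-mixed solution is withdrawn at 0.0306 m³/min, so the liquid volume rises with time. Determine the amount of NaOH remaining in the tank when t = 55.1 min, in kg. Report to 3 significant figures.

12.8 kg

Let m(t) be the amount of NaOH. Volume: V(t) = V₀ + (Q_in − Q_out) t = 1.27 + 0.032600 t; V(55.1) = 3.0663 m³.
Species balance (pure solvent in): dm/dt = −Q_out · m/V(t).
Separate: dm/m = −Q_out dt/V(t) ⇒ ln(m/m₀) = −(Q_out/(Q_in−Q_out)) ln(V/V₀).
m = m₀ (V₀/V)^(Q_out/(Q_in−Q_out)) = 29.2 × (1.27/3.0663)^(0.93865) = 12.766 kg.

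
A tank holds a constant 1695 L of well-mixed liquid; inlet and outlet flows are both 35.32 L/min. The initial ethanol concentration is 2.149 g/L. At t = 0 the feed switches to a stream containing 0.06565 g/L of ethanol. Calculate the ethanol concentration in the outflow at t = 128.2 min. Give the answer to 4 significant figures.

Mass balance on the solute (V constant): V dC/dt = Q(C_in − C).
Time constant τ = V/Q = 1695/35.32 = 47.9898 min.
Solution: C(t) = C_in + (C₀ − C_in) e^(−t/τ).
C(128.2) = 0.06565 + (2.149 − 0.06565)·e^(−128.2/47.9898) = 0.06565 + (2.08335)·0.0691553 = 0.209725 g/L.

0.2097 g/L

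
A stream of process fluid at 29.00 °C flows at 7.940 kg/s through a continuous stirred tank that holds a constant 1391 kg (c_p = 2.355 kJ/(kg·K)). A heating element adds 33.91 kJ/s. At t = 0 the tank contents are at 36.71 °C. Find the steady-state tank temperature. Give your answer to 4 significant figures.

30.81 °C

M c_p dT/dt = ṁ c_p (T_in − T) + Q̇.
At steady state dT/dt = 0 ⇒ T_ss = T_in + Q̇/(ṁ c_p) = 29.00 + 33.91/(7.940·2.355) = 30.8135 °C.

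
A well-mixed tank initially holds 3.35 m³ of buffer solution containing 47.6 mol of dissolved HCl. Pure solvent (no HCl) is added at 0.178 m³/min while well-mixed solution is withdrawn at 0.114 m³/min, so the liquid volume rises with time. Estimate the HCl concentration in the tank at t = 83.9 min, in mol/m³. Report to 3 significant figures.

0.993 mol/m³

Let m(t) be the amount of HCl. Volume: V(t) = V₀ + (Q_in − Q_out) t = 3.35 + 0.064000 t; V(83.9) = 8.7196 m³.
Solute balance: dm/dt = 0 − Q_out C = −Q_out m/V(t).
Separate: dm/m = −Q_out dt/V(t) ⇒ ln(m/m₀) = −(Q_out/(Q_in−Q_out)) ln(V/V₀).
m = m₀ (V₀/V)^(Q_out/(Q_in−Q_out)) = 47.6 × (3.35/8.7196)^(1.7813) = 8.6613 mol.
C = m/V = 8.6613/8.7196 = 0.99331 mol/m³.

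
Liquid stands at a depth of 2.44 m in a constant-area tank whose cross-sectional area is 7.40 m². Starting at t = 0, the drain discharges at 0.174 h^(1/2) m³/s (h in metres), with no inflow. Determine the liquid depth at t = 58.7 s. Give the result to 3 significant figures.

0.760 m

With no inflow, A dh/dt = −0.174 √h.
This is separable: 2 d(√h)/dt = −0.174/A, so √h = √h₀ − (0.174/(2A)) t.
√h = √2.44 − 0.174·58.7/(2·7.40) = 1.5620 − 0.69012 = 0.87193.
h = 0.87193² = 0.76026 m.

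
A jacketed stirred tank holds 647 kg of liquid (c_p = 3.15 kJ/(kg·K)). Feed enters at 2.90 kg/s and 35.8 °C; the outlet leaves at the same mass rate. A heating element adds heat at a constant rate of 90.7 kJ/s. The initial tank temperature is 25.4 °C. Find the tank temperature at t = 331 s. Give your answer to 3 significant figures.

First-law balance (no shaft work): M c_p dT/dt = ṁ c_p (T_in − T) + 90.7.
τ = M/ṁ = 223.10 s; T_ss = T_in + Q̇/(ṁ c_p) = 35.8 + 90.7/(2.90·3.15) = 45.729 °C.
Solution: T(t) = T_ss + (T₀ − T_ss) e^(−t/τ).
T(331) = 45.729 + (-20.329)·e^(−331/223.10) = 45.729 + (-20.329)·0.22682 = 41.118 °C.

41.1 °C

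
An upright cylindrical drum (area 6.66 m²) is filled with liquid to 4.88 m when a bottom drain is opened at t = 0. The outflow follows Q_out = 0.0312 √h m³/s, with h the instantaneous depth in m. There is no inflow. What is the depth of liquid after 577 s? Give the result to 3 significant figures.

0.735 m

A dh/dt = −Q_out = −0.0312 √h.
Separate and integrate: 2(√h − √h₀) = −(0.0312/A) t.
√h = √4.88 − 0.0312·577/(2·6.66) = 2.2091 − 1.3515 = 0.85754.
h = 0.85754² = 0.73538 m.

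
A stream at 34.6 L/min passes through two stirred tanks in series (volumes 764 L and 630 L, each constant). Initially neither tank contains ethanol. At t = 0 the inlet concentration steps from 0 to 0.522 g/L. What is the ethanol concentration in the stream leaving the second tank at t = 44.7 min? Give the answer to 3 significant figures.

0.340 g/L

Species balance on tank i: dCᵢ/dt = (Cᵢ₋₁ − Cᵢ)/τᵢ with τᵢ = Vᵢ/Q.
τ₁ = 764/34.6 = 22.081 min; τ₂ = 630/34.6 = 18.208 min.
Tank 1: C₁ = C_in(1 − e^(−t/τ₁)). Tank 2 (τ₁ ≠ τ₂): C₂ = C_in[1 − (τ₁ e^(−t/τ₁) − τ₂ e^(−t/τ₂))/(τ₁ − τ₂)].
At t = 44.7: e^(−t/τ₁) = 0.13208, e^(−t/τ₂) = 0.085867.
C₂ = 0.522·[1 − (22.081·0.13208 − 18.208·0.085867)/(3.8728)] = 0.522·0.65067 = 0.33965 g/L.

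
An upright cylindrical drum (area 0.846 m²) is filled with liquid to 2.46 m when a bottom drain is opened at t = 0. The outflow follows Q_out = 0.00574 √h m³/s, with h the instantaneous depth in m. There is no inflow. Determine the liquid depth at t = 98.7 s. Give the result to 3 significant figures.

1.52 m

With no inflow, A dh/dt = −0.00574 √h.
This is separable: 2 d(√h)/dt = −0.00574/A, so √h = √h₀ − (0.00574/(2A)) t.
√h = √2.46 − 0.00574·98.7/(2·0.846) = 1.5684 − 0.33483 = 1.2336.
h = 1.2336² = 1.5218 m.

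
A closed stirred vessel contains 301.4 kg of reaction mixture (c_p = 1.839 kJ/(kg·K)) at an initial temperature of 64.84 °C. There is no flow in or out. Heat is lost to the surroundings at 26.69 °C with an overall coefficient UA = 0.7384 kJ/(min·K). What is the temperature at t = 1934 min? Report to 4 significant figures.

29.59 °C

Lumped-capacitance energy balance: M c_p dT/dt = UA(T_amb − T).
dT/dt = (T_ss − T)/τ with T_ss = T_amb = 26.6900 °C, τ = M c_p/UA = 301.4·1.839/0.7384 = 750.643 min.
Solution: T(t) = T_ss + (T₀ − T_ss) e^(−t/τ).
T(1934) = 26.6900 + (38.1500)·0.0760428 = 29.5910 °C.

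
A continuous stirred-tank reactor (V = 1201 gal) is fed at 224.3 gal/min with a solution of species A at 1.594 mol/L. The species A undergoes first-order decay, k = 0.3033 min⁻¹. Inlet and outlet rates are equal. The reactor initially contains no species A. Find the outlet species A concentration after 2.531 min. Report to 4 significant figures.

Accumulation = in − out − consumed: V dC/dt = Q C_in − Q C − k V C.
dC/dt = (Q/V) C_in − (Q/V + k) C; effective rate a = Q/V + k = 0.186761 + 0.3033 = 0.490061 min⁻¹.
C_ss = Q C_in/(Q + kV) = 0.607469 mol/L; C(t) = C_ss + (C₀ − C_ss) e^(−a t).
C(2.531) = 0.607469 + (-0.607469)·e^(−0.490061·2.531) = 0.607469 + (-0.607469)·0.289285 = 0.431738 mol/L.

0.4317 mol/L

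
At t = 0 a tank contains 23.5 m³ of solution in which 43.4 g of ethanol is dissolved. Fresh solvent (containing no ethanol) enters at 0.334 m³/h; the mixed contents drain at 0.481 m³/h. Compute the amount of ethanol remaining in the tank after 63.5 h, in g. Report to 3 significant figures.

8.28 g

Total volume: dV/dt = Q_in − Q_out = -0.14700 m³/h, so V(t) = 23.5 − 0.14700 t and V(63.5) = 14.166 m³.
No ethanol enters, so dm/dt = −Q_out · (m/V).
dm/m = −Q_out dt/(V₀ − 0.14700 t); integrating gives ln(m/m₀) = −(Q_out/(Q_in−Q_out)) ln(V/V₀).
m = m₀ (V₀/V)^(Q_out/(Q_in−Q_out)) = 43.4 × (23.5/14.166)^(-3.2721) = 8.2825 g.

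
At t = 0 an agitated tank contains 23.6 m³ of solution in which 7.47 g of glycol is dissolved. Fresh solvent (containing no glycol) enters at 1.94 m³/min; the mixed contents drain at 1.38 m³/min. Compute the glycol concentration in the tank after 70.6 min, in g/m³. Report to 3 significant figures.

0.0105 g/m³

Total volume: dV/dt = Q_in − Q_out = 0.56000 m³/min, so V(t) = 23.6 + 0.56000 t and V(70.6) = 63.136 m³.
No glycol enters, so dm/dt = −Q_out · (m/V).
Separate: dm/m = −Q_out dt/V(t) ⇒ ln(m/m₀) = −(Q_out/(Q_in−Q_out)) ln(V/V₀).
m = m₀ (V₀/V)^(Q_out/(Q_in−Q_out)) = 7.47 × (23.6/63.136)^(2.4643) = 0.66095 g.
C = m/V = 0.66095/63.136 = 0.010469 g/m³.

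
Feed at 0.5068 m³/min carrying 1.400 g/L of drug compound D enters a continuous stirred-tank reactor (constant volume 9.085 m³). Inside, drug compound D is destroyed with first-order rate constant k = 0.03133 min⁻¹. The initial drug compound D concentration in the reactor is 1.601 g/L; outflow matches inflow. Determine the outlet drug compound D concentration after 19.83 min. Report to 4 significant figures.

Species balance: V dC/dt = Q C_in − Q C − k V C.
This is linear with rate a = Q/V + k = 0.0871143 min⁻¹.
C_ss = Q C_in/(Q + kV) = 0.896500 g/L; C(t) = C_ss + (C₀ − C_ss) e^(−a t).
C(19.83) = 0.896500 + (0.704500)·e^(−0.0871143·19.83) = 0.896500 + (0.704500)·0.177732 = 1.02171 g/L.

1.022 g/L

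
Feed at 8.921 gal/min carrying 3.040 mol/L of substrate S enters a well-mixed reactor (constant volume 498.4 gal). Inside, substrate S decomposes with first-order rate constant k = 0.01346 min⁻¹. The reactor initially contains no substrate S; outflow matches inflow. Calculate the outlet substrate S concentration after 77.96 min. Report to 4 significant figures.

Species balance: V dC/dt = Q C_in − Q C − k V C.
This is linear with rate a = Q/V + k = 0.0313593 min⁻¹.
C_ss = Q C_in/(Q + kV) = 1.73517 mol/L; C(t) = C_ss + (C₀ − C_ss) e^(−a t).
C(77.96) = 1.73517 + (-1.73517)·e^(−0.0313593·77.96) = 1.73517 + (-1.73517)·0.0867461 = 1.58465 mol/L.

1.585 mol/L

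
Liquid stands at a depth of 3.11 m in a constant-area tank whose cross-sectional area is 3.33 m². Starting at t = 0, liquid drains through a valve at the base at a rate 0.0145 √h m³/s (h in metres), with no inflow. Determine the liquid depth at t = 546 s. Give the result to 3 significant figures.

A dh/dt = −Q_out = −0.0145 √h.
This is separable: 2 d(√h)/dt = −0.0145/A, so √h = √h₀ − (0.0145/(2A)) t.
√h = √3.11 − 0.0145·546/(2·3.33) = 1.7635 − 1.1887 = 0.57478.
h = 0.57478² = 0.33037 m.

0.330 m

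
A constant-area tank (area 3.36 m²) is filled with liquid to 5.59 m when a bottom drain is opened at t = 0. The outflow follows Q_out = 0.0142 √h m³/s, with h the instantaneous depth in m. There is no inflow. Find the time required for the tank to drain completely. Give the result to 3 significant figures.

1120 s

Volume balance on the tank: A dh/dt = −0.0142 √h.
This is separable: 2 d(√h)/dt = −0.0142/A, so √h = √h₀ − (0.0142/(2A)) t.
Set h = 0: 2√h₀ = (0.0142/A) t_empty ⇒ t_empty = 2A√h₀/0.0142.
t_empty = 2·3.36·√5.59/0.0142 = 6.7200·2.3643/0.0142 = 1118.9 s.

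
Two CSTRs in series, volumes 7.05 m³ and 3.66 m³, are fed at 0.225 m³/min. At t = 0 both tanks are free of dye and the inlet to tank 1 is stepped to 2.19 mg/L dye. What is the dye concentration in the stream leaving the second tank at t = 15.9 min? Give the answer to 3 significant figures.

0.338 mg/L

Time constants: τᵢ = Vᵢ/Q for each well-mixed tank.
τ₁ = 7.05/0.225 = 31.333 min; τ₂ = 3.66/0.225 = 16.267 min.
Solving the cascade with C₁(0)=C₂(0)=0 gives C₂(t) = C_in[1 − (τ₁ e^(−t/τ₁) − τ₂ e^(−t/τ₂))/(τ₁ − τ₂)].
At t = 15.9: e^(−t/τ₁) = 0.60203, e^(−t/τ₂) = 0.37627.
C₂ = 2.19·[1 − (31.333·0.60203 − 16.267·0.37627)/(15.067)] = 2.19·0.15422 = 0.33775 mg/L.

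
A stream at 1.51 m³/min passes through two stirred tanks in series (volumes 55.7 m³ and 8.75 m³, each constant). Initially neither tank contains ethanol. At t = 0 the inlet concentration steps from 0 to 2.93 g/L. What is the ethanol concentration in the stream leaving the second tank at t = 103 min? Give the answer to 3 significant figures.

Time constants: τᵢ = Vᵢ/Q for each well-mixed tank.
τ₁ = 55.7/1.51 = 36.887 min; τ₂ = 8.75/1.51 = 5.7947 min.
Solving the cascade with C₁(0)=C₂(0)=0 gives C₂(t) = C_in[1 − (τ₁ e^(−t/τ₁) − τ₂ e^(−t/τ₂))/(τ₁ − τ₂)].
At t = 103: e^(−t/τ₁) = 0.061281, e^(−t/τ₂) = 1.9076e-08.
C₂ = 2.93·[1 − (36.887·0.061281 − 5.7947·1.9076e-08)/(31.093)] = 2.93·0.92730 = 2.7170 g/L.

2.72 g/L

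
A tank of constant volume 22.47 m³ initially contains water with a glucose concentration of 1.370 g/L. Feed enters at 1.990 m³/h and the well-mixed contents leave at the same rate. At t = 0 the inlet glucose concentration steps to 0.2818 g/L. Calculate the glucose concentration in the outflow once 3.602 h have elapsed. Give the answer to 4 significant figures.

1.073 g/L

Mass balance on the solute (V constant): V dC/dt = Q(C_in − C).
So dC/dt = (C_in − C)/τ with τ = V/Q = 22.47/1.990 = 11.2915 h.
Solution: C(t) = C_in + (C₀ − C_in) e^(−t/τ).
C(3.602) = 0.2818 + (1.370 − 0.2818)·e^(−3.602/11.2915) = 0.2818 + (1.08820)·0.726874 = 1.07278 g/L.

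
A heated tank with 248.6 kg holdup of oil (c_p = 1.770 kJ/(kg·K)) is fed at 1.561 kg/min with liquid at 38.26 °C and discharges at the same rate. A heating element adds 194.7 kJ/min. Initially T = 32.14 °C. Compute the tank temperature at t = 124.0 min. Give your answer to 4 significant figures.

73.57 °C

Unsteady energy balance on the tank contents: M c_p dT/dt = ṁ c_p (T_in − T) + 194.7.
Rearrange: dT/dt = (T_ss − T)/τ with τ = M/ṁ = 159.257 min and T_ss = T_in + Q̇/(ṁ c_p) = 108.728 °C.
This is linear first-order; T(t) = T_ss + (T₀ − T_ss) e^(−t/τ).
T(124.0) = 108.728 + (-76.5876)·e^(−124.0/159.257) = 108.728 + (-76.5876)·0.459041 = 73.5708 °C.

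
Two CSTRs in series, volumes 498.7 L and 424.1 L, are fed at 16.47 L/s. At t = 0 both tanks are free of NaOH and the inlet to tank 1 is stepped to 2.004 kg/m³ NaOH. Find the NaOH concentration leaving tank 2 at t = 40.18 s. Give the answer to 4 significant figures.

Each tank obeys Vᵢ dCᵢ/dt = Q(Cᵢ₋₁ − Cᵢ), so τᵢ = Vᵢ/Q.
τ₁ = 498.7/16.47 = 30.2793 s; τ₂ = 424.1/16.47 = 25.7498 s.
Tank 1: C₁ = C_in(1 − e^(−t/τ₁)). Tank 2 (τ₁ ≠ τ₂): C₂ = C_in[1 − (τ₁ e^(−t/τ₁) − τ₂ e^(−t/τ₂))/(τ₁ − τ₂)].
At t = 40.18: e^(−t/τ₁) = 0.265277, e^(−t/τ₂) = 0.210053.
C₂ = 2.004·[1 − (30.2793·0.265277 − 25.7498·0.210053)/(4.52945)] = 2.004·0.420770 = 0.843224 kg/m³.

0.8432 kg/m³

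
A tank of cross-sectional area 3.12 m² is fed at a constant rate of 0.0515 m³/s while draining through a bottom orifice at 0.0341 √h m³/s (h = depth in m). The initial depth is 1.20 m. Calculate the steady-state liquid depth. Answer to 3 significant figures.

A dh/dt = Q_in − 0.0341 √h. Steady state requires inflow = outflow:
Q_in = 0.0341 √h_ss ⇒ √h_ss = 0.0515/0.0341 = 1.5103.
h_ss = 1.5103² = 2.2809 m. (Since h₀ = 1.20 m < h_ss, the level will rise toward this value.)

2.28 m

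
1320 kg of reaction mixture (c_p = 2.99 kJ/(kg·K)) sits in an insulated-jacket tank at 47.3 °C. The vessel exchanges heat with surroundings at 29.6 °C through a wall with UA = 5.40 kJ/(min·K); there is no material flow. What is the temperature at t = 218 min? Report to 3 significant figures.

42.7 °C

Lumped-capacitance energy balance: M c_p dT/dt = UA(T_amb − T).
dT/dt = (T_ss − T)/τ with T_ss = T_amb = 29.600 °C, τ = M c_p/UA = 1320·2.99/5.40 = 730.89 min.
Solution: T(t) = T_ss + (T₀ − T_ss) e^(−t/τ).
T(218) = 29.600 + (17.700)·0.74210 = 42.735 °C.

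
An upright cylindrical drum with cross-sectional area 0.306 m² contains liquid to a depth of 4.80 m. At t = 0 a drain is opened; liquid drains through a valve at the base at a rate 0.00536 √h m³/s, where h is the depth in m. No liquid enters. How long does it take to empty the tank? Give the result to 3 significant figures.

250 s

A dh/dt = −Q_out = −0.00536 √h.
This is separable: 2 d(√h)/dt = −0.00536/A, so √h = √h₀ − (0.00536/(2A)) t.
Set h = 0: 2√h₀ = (0.00536/A) t_empty ⇒ t_empty = 2A√h₀/0.00536.
t_empty = 2·0.306·√4.80/0.00536 = 0.61200·2.1909/0.00536 = 250.15 s.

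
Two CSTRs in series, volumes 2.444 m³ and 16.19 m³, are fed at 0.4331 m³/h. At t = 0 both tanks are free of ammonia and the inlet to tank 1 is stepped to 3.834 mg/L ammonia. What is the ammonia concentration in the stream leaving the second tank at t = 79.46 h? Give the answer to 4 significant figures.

3.295 mg/L

Each tank obeys Vᵢ dCᵢ/dt = Q(Cᵢ₋₁ − Cᵢ), so τᵢ = Vᵢ/Q.
τ₁ = 2.444/0.4331 = 5.64304 h; τ₂ = 16.19/0.4331 = 37.3817 h.
Solving the cascade with C₁(0)=C₂(0)=0 gives C₂(t) = C_in[1 − (τ₁ e^(−t/τ₁) − τ₂ e^(−t/τ₂))/(τ₁ − τ₂)].
At t = 79.46: e^(−t/τ₁) = 7.66780e-07, e^(−t/τ₂) = 0.119356.
C₂ = 3.834·[1 − (5.64304·7.66780e-07 − 37.3817·0.119356)/(-31.7386)] = 3.834·0.859422 = 3.29503 mg/L.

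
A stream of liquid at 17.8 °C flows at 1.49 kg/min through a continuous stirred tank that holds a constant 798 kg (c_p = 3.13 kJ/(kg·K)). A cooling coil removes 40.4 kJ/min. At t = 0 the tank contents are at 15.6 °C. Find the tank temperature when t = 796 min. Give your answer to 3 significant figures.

M c_p dT/dt = ṁ c_p (T_in − T) − Q̇.
τ = M/ṁ = 535.57 min; T_ss = T_in − Q̇/(ṁ c_p) = 17.8 − 40.4/(1.49·3.13) = 9.1374 °C.
Solution: T(t) = T_ss + (T₀ − T_ss) e^(−t/τ).
T(796) = 9.1374 + (6.4626)·e^(−796/535.57) = 9.1374 + (6.4626)·0.22622 = 10.599 °C.

10.6 °C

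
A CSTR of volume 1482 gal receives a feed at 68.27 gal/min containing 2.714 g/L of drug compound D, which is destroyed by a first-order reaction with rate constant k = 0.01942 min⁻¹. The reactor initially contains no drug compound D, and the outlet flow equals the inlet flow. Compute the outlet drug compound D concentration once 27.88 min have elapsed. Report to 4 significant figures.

V dC/dt = Q(C_in − C) − k V C.
This is linear with rate a = Q/V + k = 0.0654861 min⁻¹.
C_ss = Q C_in/(Q + kV) = 1.90916 g/L; C(t) = C_ss + (C₀ − C_ss) e^(−a t).
C(27.88) = 1.90916 + (-1.90916)·e^(−0.0654861·27.88) = 1.90916 + (-1.90916)·0.161096 = 1.60160 g/L.

1.602 g/L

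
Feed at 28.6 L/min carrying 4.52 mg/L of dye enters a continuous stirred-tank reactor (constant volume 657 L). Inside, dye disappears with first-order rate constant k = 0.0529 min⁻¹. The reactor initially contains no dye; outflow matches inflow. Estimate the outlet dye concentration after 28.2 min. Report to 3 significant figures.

1.91 mg/L

Species balance: V dC/dt = Q C_in − Q C − k V C.
This is linear with rate a = Q/V + k = 0.096431 min⁻¹.
C_ss = Q C_in/(Q + kV) = 2.0404 mg/L; C(t) = C_ss + (C₀ − C_ss) e^(−a t).
C(28.2) = 2.0404 + (-2.0404)·e^(−0.096431·28.2) = 2.0404 + (-2.0404)·0.065917 = 1.9059 mg/L.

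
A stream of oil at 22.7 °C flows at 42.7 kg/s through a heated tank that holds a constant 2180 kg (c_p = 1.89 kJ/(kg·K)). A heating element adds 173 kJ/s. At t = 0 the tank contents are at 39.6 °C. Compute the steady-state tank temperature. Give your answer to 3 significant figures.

24.8 °C

Unsteady energy balance on the tank contents: M c_p dT/dt = ṁ c_p (T_in − T) + 173.
At steady state dT/dt = 0 ⇒ T_ss = T_in + Q̇/(ṁ c_p) = 22.7 + 173/(42.7·1.89) = 24.844 °C.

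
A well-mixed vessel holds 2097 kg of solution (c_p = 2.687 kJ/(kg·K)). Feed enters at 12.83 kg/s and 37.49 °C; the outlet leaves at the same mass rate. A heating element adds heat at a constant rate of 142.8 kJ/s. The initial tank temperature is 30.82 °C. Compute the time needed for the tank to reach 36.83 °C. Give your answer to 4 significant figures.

132.7 s

M c_p dT/dt = ṁ c_p (T_in − T) + Q̇.
τ = M/ṁ = 163.445 s; T_ss = T_in + Q̇/(ṁ c_p) = 41.6322 °C.
T(t) = T_ss + (T₀ − T_ss) e^(−t/τ). Set T = 36.83:
e^(−t/τ) = (36.83 − 41.6322)/(30.82 − 41.6322) = 0.444148
t = −163.445 · ln(0.444148) = 132.652 s.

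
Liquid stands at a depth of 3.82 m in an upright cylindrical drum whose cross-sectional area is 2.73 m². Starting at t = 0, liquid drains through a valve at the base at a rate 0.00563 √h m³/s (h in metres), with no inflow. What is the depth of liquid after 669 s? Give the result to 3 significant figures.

1.60 m

With no inflow, A dh/dt = −0.00563 √h.
This is separable: 2 d(√h)/dt = −0.00563/A, so √h = √h₀ − (0.00563/(2A)) t.
√h = √3.82 − 0.00563·669/(2·2.73) = 1.9545 − 0.68983 = 1.2647.
h = 1.2647² = 1.5993 m.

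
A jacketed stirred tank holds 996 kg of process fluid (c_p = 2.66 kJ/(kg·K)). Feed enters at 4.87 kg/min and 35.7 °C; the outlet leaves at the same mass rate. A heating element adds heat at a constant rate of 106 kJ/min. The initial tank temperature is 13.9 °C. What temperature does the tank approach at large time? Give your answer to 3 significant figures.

43.9 °C

Energy balance: M c_p dT/dt = ṁ c_p (T_in − T) + 106.
At steady state dT/dt = 0 ⇒ T_ss = T_in + Q̇/(ṁ c_p) = 35.7 + 106/(4.87·2.66) = 43.883 °C.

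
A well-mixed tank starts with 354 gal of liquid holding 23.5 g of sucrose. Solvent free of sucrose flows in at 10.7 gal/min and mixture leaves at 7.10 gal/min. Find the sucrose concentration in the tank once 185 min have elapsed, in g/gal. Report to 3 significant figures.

0.00286 g/gal

Let m(t) be the amount of sucrose. Volume: V(t) = V₀ + (Q_in − Q_out) t = 354 + 3.6000 t; V(185) = 1020.0 gal.
Species balance (pure solvent in): dm/dt = −Q_out · m/V(t).
Separate: dm/m = −Q_out dt/V(t) ⇒ ln(m/m₀) = −(Q_out/(Q_in−Q_out)) ln(V/V₀).
m = m₀ (V₀/V)^(Q_out/(Q_in−Q_out)) = 23.5 × (354/1020.0)^(1.9722) = 2.9150 g.
C = m/V = 2.9150/1020.0 = 0.0028579 g/gal.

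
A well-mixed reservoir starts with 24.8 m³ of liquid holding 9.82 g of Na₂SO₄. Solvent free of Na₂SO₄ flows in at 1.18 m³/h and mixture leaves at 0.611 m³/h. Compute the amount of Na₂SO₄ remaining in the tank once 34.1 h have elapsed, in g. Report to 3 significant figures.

Let m(t) be the amount of Na₂SO₄. Volume: V(t) = V₀ + (Q_in − Q_out) t = 24.8 + 0.56900 t; V(34.1) = 44.203 m³.
Species balance (pure solvent in): dm/dt = −Q_out · m/V(t).
dm/m = −Q_out dt/(V₀ + 0.56900 t); integrating gives ln(m/m₀) = −(Q_out/(Q_in−Q_out)) ln(V/V₀).
m = m₀ (V₀/V)^(Q_out/(Q_in−Q_out)) = 9.82 × (24.8/44.203)^(1.0738) = 5.2794 g.

5.28 g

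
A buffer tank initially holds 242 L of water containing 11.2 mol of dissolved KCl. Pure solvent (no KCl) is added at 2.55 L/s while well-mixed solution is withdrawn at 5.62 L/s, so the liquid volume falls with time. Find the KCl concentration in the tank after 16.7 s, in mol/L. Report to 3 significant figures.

Total volume: dV/dt = Q_in − Q_out = -3.0700 L/s, so V(t) = 242 − 3.0700 t and V(16.7) = 190.73 L.
No KCl enters, so dm/dt = −Q_out · (m/V).
Separate: dm/m = −Q_out dt/V(t) ⇒ ln(m/m₀) = −(Q_out/(Q_in−Q_out)) ln(V/V₀).
m = m₀ (V₀/V)^(Q_out/(Q_in−Q_out)) = 11.2 × (242/190.73)^(-1.8306) = 7.2434 mol.
C = m/V = 7.2434/190.73 = 0.037977 mol/L.

0.0380 mol/L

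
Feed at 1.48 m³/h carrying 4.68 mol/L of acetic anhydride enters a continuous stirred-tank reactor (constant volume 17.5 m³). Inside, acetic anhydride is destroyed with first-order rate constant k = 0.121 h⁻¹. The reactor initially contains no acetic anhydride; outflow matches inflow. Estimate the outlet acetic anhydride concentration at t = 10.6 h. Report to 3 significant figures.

1.71 mol/L

Species balance: V dC/dt = Q C_in − Q C − k V C.
dC/dt = (Q/V) C_in − (Q/V + k) C; effective rate a = Q/V + k = 0.084571 + 0.121 = 0.20557 h⁻¹.
C_ss = Q C_in/(Q + kV) = 1.9253 mol/L; C(t) = C_ss + (C₀ − C_ss) e^(−a t).
C(10.6) = 1.9253 + (-1.9253)·e^(−0.20557·10.6) = 1.9253 + (-1.9253)·0.11315 = 1.7075 mol/L.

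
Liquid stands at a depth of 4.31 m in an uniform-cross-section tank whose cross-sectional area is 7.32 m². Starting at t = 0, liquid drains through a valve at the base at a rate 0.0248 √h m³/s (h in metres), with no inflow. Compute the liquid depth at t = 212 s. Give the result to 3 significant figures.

2.95 m

With no inflow, A dh/dt = −0.0248 √h.
∫ h^(−1/2) dh = −(0.0248/A) ∫ dt, giving 2√h = 2√h₀ − (0.0248/A) t.
√h = √4.31 − 0.0248·212/(2·7.32) = 2.0761 − 0.35913 = 1.7169.
h = 1.7169² = 2.9478 m.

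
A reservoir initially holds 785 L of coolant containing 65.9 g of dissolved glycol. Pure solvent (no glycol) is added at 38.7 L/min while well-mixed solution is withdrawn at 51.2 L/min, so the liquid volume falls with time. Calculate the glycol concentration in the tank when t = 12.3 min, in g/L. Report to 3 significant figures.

0.0427 g/L

Total volume: dV/dt = Q_in − Q_out = -12.500 L/min, so V(t) = 785 − 12.500 t and V(12.3) = 631.25 L.
No glycol enters, so dm/dt = −Q_out · (m/V).
dm/m = −Q_out dt/(V₀ − 12.500 t); integrating gives ln(m/m₀) = −(Q_out/(Q_in−Q_out)) ln(V/V₀).
m = m₀ (V₀/V)^(Q_out/(Q_in−Q_out)) = 65.9 × (785/631.25)^(-4.0960) = 26.985 g.
C = m/V = 26.985/631.25 = 0.042749 g/L.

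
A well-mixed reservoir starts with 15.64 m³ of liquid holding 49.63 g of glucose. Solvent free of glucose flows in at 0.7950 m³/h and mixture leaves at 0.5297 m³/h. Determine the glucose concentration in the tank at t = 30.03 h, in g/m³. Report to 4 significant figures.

0.9241 g/m³

Let m(t) be the amount of glucose. Volume: V(t) = V₀ + (Q_in − Q_out) t = 15.64 + 0.265300 t; V(30.03) = 23.6070 m³.
Solute balance: dm/dt = 0 − Q_out C = −Q_out m/V(t).
dm/m = −Q_out dt/(V₀ + 0.265300 t); integrating gives ln(m/m₀) = −(Q_out/(Q_in−Q_out)) ln(V/V₀).
m = m₀ (V₀/V)^(Q_out/(Q_in−Q_out)) = 49.63 × (15.64/23.6070)^(1.99661) = 21.8144 g.
C = m/V = 21.8144/23.6070 = 0.924069 g/m³.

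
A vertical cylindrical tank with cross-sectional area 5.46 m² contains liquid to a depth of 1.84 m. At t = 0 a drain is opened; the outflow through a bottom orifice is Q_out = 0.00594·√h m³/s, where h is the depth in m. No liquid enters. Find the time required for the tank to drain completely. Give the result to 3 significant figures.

2490 s

With no inflow, A dh/dt = −0.00594 √h.
Separate and integrate: 2(√h − √h₀) = −(0.00594/A) t.
Set h = 0: 2√h₀ = (0.00594/A) t_empty ⇒ t_empty = 2A√h₀/0.00594.
t_empty = 2·5.46·√1.84/0.00594 = 10.920·1.3565/0.00594 = 2493.7 s.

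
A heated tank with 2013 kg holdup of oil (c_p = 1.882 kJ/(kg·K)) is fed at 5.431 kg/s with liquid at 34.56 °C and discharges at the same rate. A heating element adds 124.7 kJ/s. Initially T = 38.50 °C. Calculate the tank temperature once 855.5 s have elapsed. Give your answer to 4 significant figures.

First-law balance (no shaft work): M c_p dT/dt = ṁ c_p (T_in − T) + 124.7.
τ = M/ṁ = 370.650 s; T_ss = T_in + Q̇/(ṁ c_p) = 34.56 + 124.7/(5.431·1.882) = 46.7602 °C.
This is linear first-order; T(t) = T_ss + (T₀ − T_ss) e^(−t/τ).
T(855.5) = 46.7602 + (-8.26020)·e^(−855.5/370.650) = 46.7602 + (-8.26020)·0.0994493 = 45.9387 °C.

45.94 °C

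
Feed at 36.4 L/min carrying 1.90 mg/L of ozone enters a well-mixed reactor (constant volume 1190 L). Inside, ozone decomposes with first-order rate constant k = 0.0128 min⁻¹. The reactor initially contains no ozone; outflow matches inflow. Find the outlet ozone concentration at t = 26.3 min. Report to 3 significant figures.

0.912 mg/L

V dC/dt = Q(C_in − C) − k V C.
This is linear with rate a = Q/V + k = 0.043388 min⁻¹.
C_ss = Q C_in/(Q + kV) = 1.3395 mg/L; C(t) = C_ss + (C₀ − C_ss) e^(−a t).
C(26.3) = 1.3395 + (-1.3395)·e^(−0.043388·26.3) = 1.3395 + (-1.3395)·0.31946 = 0.91156 mg/L.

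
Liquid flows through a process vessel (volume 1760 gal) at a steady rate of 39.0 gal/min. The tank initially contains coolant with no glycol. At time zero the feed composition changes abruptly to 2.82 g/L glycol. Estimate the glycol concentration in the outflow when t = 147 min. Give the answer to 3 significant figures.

Mass balance on the solute (V constant): V dC/dt = Q(C_in − C).
Time constant τ = V/Q = 1760/39.0 = 45.128 min.
Integrating: C(t) = C_in + (C₀ − C_in) e^(−t/τ).
C(147) = 2.82 + (0 − 2.82)·e^(−147/45.128) = 2.82 + (-2.8200)·0.038489 = 2.7115 g/L.

2.71 g/L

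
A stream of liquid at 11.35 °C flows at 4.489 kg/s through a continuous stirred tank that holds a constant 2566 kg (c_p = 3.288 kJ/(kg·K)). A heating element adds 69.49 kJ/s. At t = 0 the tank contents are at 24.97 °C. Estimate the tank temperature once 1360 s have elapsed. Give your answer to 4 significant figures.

16.88 °C

M c_p dT/dt = ṁ c_p (T_in − T) + Q̇.
Rearrange: dT/dt = (T_ss − T)/τ with τ = M/ṁ = 571.620 s and T_ss = T_in + Q̇/(ṁ c_p) = 16.0580 °C.
This is linear first-order; T(t) = T_ss + (T₀ − T_ss) e^(−t/τ).
T(1360) = 16.0580 + (8.91195)·e^(−1360/571.620) = 16.0580 + (8.91195)·0.0926242 = 16.8835 °C.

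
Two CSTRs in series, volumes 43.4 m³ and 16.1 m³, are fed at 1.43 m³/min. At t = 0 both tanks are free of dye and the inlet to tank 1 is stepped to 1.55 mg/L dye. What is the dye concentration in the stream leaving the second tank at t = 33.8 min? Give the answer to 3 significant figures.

0.786 mg/L

Species balance on tank i: dCᵢ/dt = (Cᵢ₋₁ − Cᵢ)/τᵢ with τᵢ = Vᵢ/Q.
τ₁ = 43.4/1.43 = 30.350 min; τ₂ = 16.1/1.43 = 11.259 min.
Tank 1: C₁ = C_in(1 − e^(−t/τ₁)). Tank 2 (τ₁ ≠ τ₂): C₂ = C_in[1 − (τ₁ e^(−t/τ₁) − τ₂ e^(−t/τ₂))/(τ₁ − τ₂)].
At t = 33.8: e^(−t/τ₁) = 0.32835, e^(−t/τ₂) = 0.049682.
C₂ = 1.55·[1 − (30.350·0.32835 − 11.259·0.049682)/(19.091)] = 1.55·0.50731 = 0.78634 mg/L.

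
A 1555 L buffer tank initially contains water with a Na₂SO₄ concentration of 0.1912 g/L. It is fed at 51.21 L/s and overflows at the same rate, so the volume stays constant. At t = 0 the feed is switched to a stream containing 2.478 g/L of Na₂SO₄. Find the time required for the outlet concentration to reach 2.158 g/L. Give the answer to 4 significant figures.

Species balance: V dC/dt = Q(C_in − C) ⇒ τ = V/Q = 30.3652 s.
C(t) = C_in + (C₀ − C_in) e^(−t/τ). Set C = 2.158 and solve for t:
e^(−t/τ) = (C − C_in)/(C₀ − C_in) = (2.158 − 2.478)/(0.1912 − 2.478) = 0.139934
t = −τ ln(…) = 30.3652 × 1.96659 = 59.7158 s.

59.72 s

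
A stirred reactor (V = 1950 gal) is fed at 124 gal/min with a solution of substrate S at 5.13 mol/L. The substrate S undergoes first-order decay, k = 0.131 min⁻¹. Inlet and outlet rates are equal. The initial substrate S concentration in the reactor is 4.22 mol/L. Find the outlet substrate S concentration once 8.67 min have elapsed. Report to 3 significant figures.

2.15 mol/L

Species balance: V dC/dt = Q C_in − Q C − k V C.
This is linear with rate a = Q/V + k = 0.19459 min⁻¹.
C_ss = Q C_in/(Q + kV) = 1.6764 mol/L; C(t) = C_ss + (C₀ − C_ss) e^(−a t).
C(8.67) = 1.6764 + (2.5436)·e^(−0.19459·8.67) = 1.6764 + (2.5436)·0.18506 = 2.1471 mol/L.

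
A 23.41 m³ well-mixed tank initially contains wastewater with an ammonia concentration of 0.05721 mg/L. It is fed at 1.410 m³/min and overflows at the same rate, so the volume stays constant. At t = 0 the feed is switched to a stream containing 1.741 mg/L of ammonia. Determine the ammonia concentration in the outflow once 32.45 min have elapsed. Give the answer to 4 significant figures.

1.503 mg/L

Species balance on the tank: V dC/dt = Q(C_in − C).
So dC/dt = (C_in − C)/τ with τ = V/Q = 23.41/1.410 = 16.6028 min.
Solution: C(t) = C_in + (C₀ − C_in) e^(−t/τ).
C(32.45) = 1.741 + (0.05721 − 1.741)·e^(−32.45/16.6028) = 1.741 + (-1.68379)·0.141637 = 1.50251 mg/L.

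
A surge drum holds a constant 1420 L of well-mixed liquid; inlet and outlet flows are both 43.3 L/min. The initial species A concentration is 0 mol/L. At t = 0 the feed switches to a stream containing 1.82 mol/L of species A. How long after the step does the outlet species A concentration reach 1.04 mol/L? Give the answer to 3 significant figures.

Species balance: V dC/dt = Q(C_in − C) ⇒ τ = V/Q = 32.794 min.
C(t) = C_in + (C₀ − C_in) e^(−t/τ). Set C = 1.04 and solve for t:
e^(−t/τ) = (C − C_in)/(C₀ − C_in) = (1.04 − 1.82)/(0 − 1.82) = 0.42857
t = −τ ln(…) = 32.794 × 0.84730 = 27.787 min.

27.8 min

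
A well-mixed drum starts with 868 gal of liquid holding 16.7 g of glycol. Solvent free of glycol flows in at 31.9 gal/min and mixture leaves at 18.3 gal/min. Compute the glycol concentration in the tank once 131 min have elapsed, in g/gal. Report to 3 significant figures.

Total volume: dV/dt = Q_in − Q_out = 13.600 gal/min, so V(t) = 868 + 13.600 t and V(131) = 2649.6 gal.
Solute balance: dm/dt = 0 − Q_out C = −Q_out m/V(t).
dm/m = −Q_out dt/(V₀ + 13.600 t); integrating gives ln(m/m₀) = −(Q_out/(Q_in−Q_out)) ln(V/V₀).
m = m₀ (V₀/V)^(Q_out/(Q_in−Q_out)) = 16.7 × (868/2649.6)^(1.3456) = 3.7202 g.
C = m/V = 3.7202/2649.6 = 0.0014040 g/gal.

0.00140 g/gal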